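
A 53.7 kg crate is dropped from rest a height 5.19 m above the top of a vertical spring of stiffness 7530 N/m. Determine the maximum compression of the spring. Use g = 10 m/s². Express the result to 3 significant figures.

Take the reference level at the top of the uncompressed spring. At max compression the crate has fallen H + x and is momentarily at rest:
mg(H + x) = ½kx²
½(7530)x² − (53.7)(10)x − (53.7)(10)(5.19) = 0
3765x² − 537.0x − 2787 = 0
x = [537.0 + √(288369 + 4.1973e+07)]/(2 × 3765) = 0.9346 m

x = 0.935 m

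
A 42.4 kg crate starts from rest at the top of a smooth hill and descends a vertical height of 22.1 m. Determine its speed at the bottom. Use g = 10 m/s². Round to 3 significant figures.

v = 21.0 m/s

Mechanical energy is conserved (no friction): mgh = ½mv²
v = √(2gh) = √(2 × 10 × 22.1) = √442.00 = 21.02 m/s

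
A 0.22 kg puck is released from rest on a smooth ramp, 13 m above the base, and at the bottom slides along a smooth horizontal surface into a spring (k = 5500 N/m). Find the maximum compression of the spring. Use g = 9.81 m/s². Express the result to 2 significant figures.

At max compression the puck is momentarily at rest: mgh = ½kx²
x = √(2mgh/k) = √(2 × 0.22 × 9.81 × 13 / 5500) = 0.1010 m

x = 0.10 m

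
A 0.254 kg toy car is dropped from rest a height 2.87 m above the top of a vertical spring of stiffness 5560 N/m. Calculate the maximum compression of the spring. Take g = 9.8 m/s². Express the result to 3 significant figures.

x = 0.0511 m

Measuring PE from the top of the relaxed spring, at max compression the car has dropped H + x with zero KE, so:
mg(H + x) = ½kx²
½(5560)x² − (0.254)(9.8)x − (0.254)(9.8)(2.87) = 0
2780x² − 2.489x − 7.144 = 0
x = [2.489 + √(6.196 + 79441)]/(2 × 2780) = 0.05114 m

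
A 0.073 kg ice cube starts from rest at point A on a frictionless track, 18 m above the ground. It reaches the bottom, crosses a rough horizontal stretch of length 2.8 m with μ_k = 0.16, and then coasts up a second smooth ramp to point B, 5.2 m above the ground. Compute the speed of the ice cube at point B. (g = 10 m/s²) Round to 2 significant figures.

Energy at A: mgh₁ = (0.073)(10)(18) = 13.140 J
Friction loss: W_f = μ_k mg d = 0.3270 J
At B: ½mv² + mgh₂ = mgh₁ − W_f
½mv² = 13.140 − 0.3270 − 3.7960 = 9.0170 J
v = √(2 × 9.0170/0.073) = 15.72 m/s

v = 16 m/s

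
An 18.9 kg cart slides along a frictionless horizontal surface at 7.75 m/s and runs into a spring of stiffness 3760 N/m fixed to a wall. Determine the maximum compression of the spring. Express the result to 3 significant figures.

At max compression the cart is momentarily at rest: ½mv² = ½kx²
x = v√(m/k) = 7.75 × √(18.9/3760) = 0.5495 m

x = 0.549 m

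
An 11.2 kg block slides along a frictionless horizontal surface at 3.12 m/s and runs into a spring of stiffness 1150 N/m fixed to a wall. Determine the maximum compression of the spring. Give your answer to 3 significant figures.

x = 0.308 m

All KE is stored as spring PE at maximum compression: ½mv² = ½kx²
x = v√(m/k) = 3.12 × √(11.2/1150) = 0.3079 m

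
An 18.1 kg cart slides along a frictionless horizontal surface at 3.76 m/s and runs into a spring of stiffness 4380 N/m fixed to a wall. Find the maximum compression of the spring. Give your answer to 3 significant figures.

x = 0.242 m

At max compression the cart is momentarily at rest: ½mv² = ½kx²
x = v√(m/k) = 3.76 × √(18.1/4380) = 0.2417 m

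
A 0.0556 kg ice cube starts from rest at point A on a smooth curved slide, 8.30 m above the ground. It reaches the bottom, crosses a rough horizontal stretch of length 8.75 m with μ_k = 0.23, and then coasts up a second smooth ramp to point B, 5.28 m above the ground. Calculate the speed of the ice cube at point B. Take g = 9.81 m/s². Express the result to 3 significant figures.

Energy at A: mgh₁ = (0.0556)(9.81)(8.30) = 4.5271 J
Friction loss: W_f = μ_k mg d = 1.098 J
At B: ½mv² + mgh₂ = mgh₁ − W_f
½mv² = 4.5271 − 1.098 − 2.8799 = 0.54953 J
v = √(2 × 0.54953/0.0556) = 4.446 m/s

v = 4.45 m/s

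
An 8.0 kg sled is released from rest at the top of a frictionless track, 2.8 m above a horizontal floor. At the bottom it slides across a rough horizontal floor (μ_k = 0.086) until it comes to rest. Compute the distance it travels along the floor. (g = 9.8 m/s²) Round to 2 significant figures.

Energy bookkeeping (friction removes W_f = μ_k N d):
At rest all PE has been dissipated by friction: mgh = μ_k m g d
d = h/μ_k = 2.8/0.086 = 32.56 m

d = 33 m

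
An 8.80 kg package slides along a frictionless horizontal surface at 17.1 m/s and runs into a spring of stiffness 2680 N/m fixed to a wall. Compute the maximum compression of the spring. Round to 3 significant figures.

x = 0.980 m

At max compression the package is momentarily at rest: ½mv² = ½kx²
x = v√(m/k) = 17.1 × √(8.80/2680) = 0.9799 m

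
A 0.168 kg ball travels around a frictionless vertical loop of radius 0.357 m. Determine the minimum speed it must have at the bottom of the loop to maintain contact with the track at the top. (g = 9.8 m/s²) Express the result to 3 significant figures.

v = 4.18 m/s

At the top: mg = mv_top²/r ⇒ v_top² = gr = 3.499 m²/s²
Energy from bottom to top (height 2r): ½mv_bot² = ½mv_top² + mg(2r)
v_bot² = gr + 4gr = 5gr = 17.49
v_bot = √(5gr) = 4.182 m/s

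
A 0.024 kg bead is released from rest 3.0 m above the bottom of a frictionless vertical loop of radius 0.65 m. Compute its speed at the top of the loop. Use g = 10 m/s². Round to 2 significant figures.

v = 5.8 m/s

Energy conservation: mgh = ½mv_top² + mg(2r)
v_top² = 2g(h − 2r) = 2(10)(3.0 − 1.300) = 34.00
v_top = 5.831 m/s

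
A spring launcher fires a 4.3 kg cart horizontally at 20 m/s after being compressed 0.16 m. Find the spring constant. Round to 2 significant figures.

k = 67000 N/m

Energy stored in the spring equals the launch KE: ½kx² = ½mv²
k = mv²/x² = (4.3)(20)²/(0.16)² = 67188 N/m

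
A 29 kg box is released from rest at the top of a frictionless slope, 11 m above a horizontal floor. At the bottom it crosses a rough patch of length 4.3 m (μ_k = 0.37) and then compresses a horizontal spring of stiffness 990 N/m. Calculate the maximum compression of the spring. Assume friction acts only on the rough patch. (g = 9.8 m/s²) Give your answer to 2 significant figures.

Initial energy: E₁ = mgh = (29)(9.8)(11) = 3126.2 J
Friction removes W_f = μ_k mg d = (0.37)(29)(9.8)(4.3) = 452.2 J
Energy reaching the spring: E = 3126.2 − 452.2 = 2674.0 J
At max compression ½kx² = E ⇒ x = √(2E/k) = √(2 × 2674.0/990) = 2.324 m

x = 2.3 m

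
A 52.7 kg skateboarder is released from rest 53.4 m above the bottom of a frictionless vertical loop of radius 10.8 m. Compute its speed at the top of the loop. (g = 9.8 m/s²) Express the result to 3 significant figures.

v = 25.0 m/s

Energy conservation: mgh = ½mv_top² + mg(2r)
v_top² = 2g(h − 2r) = 2(9.8)(53.4 − 21.60) = 623.3
v_top = 24.97 m/s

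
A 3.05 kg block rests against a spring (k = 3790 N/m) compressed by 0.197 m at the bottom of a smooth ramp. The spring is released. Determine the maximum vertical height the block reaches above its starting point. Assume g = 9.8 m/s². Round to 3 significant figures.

At maximum height the block is at rest, so ½kx² = mgh
h = kx²/(2mg) = (3790)(0.197)²/(2 × 3.05 × 9.8) = 2.460 m

h = 2.46 m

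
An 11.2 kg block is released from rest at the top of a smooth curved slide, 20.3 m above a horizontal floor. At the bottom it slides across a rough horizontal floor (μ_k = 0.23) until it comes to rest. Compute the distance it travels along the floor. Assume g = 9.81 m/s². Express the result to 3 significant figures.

Energy at the top = energy at the end + work done against friction:
At rest all PE has been dissipated by friction: mgh = μ_k m g d
d = h/μ_k = 20.3/0.23 = 88.26 m

d = 88.3 m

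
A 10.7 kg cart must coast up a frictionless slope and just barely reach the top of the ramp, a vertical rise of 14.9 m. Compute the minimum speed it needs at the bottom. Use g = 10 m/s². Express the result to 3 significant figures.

v = 17.3 m/s

At the top it is momentarily at rest, so all KE converts to PE: ½mv² = mgh
v = √(2gh) = √(2 × 10 × 14.9) = 17.26 m/s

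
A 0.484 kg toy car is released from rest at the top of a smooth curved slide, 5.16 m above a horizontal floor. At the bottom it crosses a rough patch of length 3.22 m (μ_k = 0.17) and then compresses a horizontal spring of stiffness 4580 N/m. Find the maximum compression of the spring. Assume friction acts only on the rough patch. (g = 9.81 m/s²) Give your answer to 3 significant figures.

Initial energy: E₁ = mgh = (0.484)(9.81)(5.16) = 24.500 J
Friction removes W_f = μ_k mg d = (0.17)(0.484)(9.81)(3.22) = 2.599 J
Energy reaching the spring: E = 24.500 − 2.599 = 21.901 J
At max compression ½kx² = E ⇒ x = √(2E/k) = √(2 × 21.901/4580) = 0.09779 m

x = 0.0978 m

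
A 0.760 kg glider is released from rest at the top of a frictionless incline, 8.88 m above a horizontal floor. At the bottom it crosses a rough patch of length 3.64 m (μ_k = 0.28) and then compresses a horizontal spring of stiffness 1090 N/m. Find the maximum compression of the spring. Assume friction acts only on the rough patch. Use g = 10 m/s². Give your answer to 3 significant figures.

x = 0.331 m

Initial energy: E₁ = mgh = (0.760)(10)(8.88) = 67.488 J
Friction removes W_f = μ_k mg d = (0.28)(0.760)(10)(3.64) = 7.746 J
Energy reaching the spring: E = 67.488 − 7.746 = 59.742 J
At max compression ½kx² = E ⇒ x = √(2E/k) = √(2 × 59.742/1090) = 0.3311 m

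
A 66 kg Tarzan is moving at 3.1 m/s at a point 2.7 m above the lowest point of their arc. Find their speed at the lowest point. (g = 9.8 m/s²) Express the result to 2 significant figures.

Equating total energy at the two states: ½mv₀² + mgh = ½mv²
The mass cancels from both sides.
v² = v₀² + 2gh = (3.1)² + 2(9.8)(2.7) = 62.530
v = √62.530 = 7.908 m/s

v = 7.9 m/s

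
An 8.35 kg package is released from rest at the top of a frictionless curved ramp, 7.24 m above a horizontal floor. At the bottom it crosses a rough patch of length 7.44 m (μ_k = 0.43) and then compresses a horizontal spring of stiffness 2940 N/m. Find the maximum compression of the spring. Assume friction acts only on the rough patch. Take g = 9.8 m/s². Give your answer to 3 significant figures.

x = 0.474 m

Initial energy: E₁ = mgh = (8.35)(9.8)(7.24) = 592.45 J
Friction removes W_f = μ_k mg d = (0.43)(8.35)(9.8)(7.44) = 261.8 J
Energy reaching the spring: E = 592.45 − 261.8 = 330.66 J
At max compression ½kx² = E ⇒ x = √(2E/k) = √(2 × 330.66/2940) = 0.4743 m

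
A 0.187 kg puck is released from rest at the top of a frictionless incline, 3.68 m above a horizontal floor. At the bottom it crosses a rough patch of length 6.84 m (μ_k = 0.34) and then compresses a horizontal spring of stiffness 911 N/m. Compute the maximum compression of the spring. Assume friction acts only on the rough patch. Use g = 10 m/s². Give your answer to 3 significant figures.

x = 0.0746 m

Initial energy: E₁ = mgh = (0.187)(10)(3.68) = 6.8816 J
Friction removes W_f = μ_k mg d = (0.34)(0.187)(10)(6.84) = 4.349 J
Energy reaching the spring: E = 6.8816 − 4.349 = 2.5327 J
At max compression ½kx² = E ⇒ x = √(2E/k) = √(2 × 2.5327/911) = 0.07457 m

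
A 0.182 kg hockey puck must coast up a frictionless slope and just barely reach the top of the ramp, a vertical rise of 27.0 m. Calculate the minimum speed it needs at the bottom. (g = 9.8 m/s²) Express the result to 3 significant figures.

v = 23.0 m/s

At the top it is momentarily at rest, so all KE converts to PE: ½mv² = mgh
v = √(2gh) = √(2 × 9.8 × 27.0) = 23.00 m/s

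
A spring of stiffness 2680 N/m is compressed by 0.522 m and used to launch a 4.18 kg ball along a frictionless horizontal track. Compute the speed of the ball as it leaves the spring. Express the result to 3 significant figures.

Spring PE converts entirely to kinetic energy: ½kx² = ½mv²
v = x√(k/m) = 0.522 × √(2680/4.18) = 13.22 m/s

v = 13.2 m/s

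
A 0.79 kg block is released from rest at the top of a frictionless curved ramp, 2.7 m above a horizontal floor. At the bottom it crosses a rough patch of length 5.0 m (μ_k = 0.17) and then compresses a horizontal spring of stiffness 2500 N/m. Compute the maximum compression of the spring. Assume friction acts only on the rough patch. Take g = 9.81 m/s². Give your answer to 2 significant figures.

Initial energy: E₁ = mgh = (0.79)(9.81)(2.7) = 20.925 J
Friction removes W_f = μ_k mg d = (0.17)(0.79)(9.81)(5.0) = 6.587 J
Energy reaching the spring: E = 20.925 − 6.587 = 14.337 J
At max compression ½kx² = E ⇒ x = √(2E/k) = √(2 × 14.337/2500) = 0.1071 m

x = 0.11 m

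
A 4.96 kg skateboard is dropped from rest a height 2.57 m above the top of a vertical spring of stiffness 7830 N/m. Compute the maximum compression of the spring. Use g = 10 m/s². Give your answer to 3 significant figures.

Take the reference level at the top of the uncompressed spring. At max compression the skateboard has fallen H + x and is momentarily at rest:
mg(H + x) = ½kx²
½(7830)x² − (4.96)(10)x − (4.96)(10)(2.57) = 0
3915x² − 49.60x − 127.5 = 0
x = [49.60 + √(2460 + 1.9962e+06)]/(2 × 3915) = 0.1869 m

x = 0.187 m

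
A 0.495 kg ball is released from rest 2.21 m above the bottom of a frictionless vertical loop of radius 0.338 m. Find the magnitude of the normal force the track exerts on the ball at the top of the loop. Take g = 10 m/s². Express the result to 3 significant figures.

N = 40.0 N

Energy from release to top (height 2r): mgh = ½mv_top² + mg(2r)
v_top² = 2g(h − 2r) = 2(10)(2.21 − 0.6760) = 30.680 m²/s²
At the top, both N and weight point toward the centre: N + mg = mv_top²/r
N = m(v_top²/r − g) = 0.495(30.680/0.338 − 10) = 39.98 N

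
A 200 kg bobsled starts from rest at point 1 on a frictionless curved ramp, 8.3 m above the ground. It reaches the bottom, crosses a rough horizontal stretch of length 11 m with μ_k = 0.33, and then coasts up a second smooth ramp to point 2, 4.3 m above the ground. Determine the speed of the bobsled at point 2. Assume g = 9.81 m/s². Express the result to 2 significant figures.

v = 2.7 m/s

Energy at 1: mgh₁ = (200)(9.81)(8.3) = 16285 J
Friction loss: W_f = μ_k mg d = 7122 J
At 2: ½mv² + mgh₂ = mgh₁ − W_f
½mv² = 16285 − 7122 − 8436.6 = 725.94 J
v = √(2 × 725.94/200) = 2.694 m/s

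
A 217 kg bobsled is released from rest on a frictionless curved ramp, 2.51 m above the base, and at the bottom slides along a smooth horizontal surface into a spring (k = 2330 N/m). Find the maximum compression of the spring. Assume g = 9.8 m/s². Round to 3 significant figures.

Gravitational PE at the top equals spring PE at max compression: mgh = ½kx²
x = √(2mgh/k) = √(2 × 217 × 9.8 × 2.51 / 2330) = 2.141 m

x = 2.14 m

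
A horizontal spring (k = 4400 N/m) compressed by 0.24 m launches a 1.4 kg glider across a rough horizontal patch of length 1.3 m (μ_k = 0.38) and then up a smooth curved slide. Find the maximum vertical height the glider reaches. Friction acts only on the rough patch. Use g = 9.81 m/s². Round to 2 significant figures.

h = 8.7 m

Spring energy: E₀ = ½kx² = ½(4400)(0.24)² = 126.72 J
Friction: W_f = μ_k mg d = (0.38)(1.4)(9.81)(1.3) = 6.785 J
Energy at base of ramp: E = 126.72 − 6.785 = 119.94 J
At max height all remaining energy is PE: mgh = E ⇒ h = E/(mg) = 119.94/(1.4 × 9.81) = 8.733 m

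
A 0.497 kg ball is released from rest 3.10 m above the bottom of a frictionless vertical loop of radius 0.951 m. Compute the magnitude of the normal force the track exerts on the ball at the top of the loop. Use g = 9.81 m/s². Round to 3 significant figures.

N = 7.41 N

Energy from release to top (height 2r): mgh = ½mv_top² + mg(2r)
v_top² = 2g(h − 2r) = 2(9.81)(3.10 − 1.902) = 23.505 m²/s²
At the top, both N and weight point toward the centre: N + mg = mv_top²/r
N = m(v_top²/r − g) = 0.497(23.505/0.951 − 9.81) = 7.408 N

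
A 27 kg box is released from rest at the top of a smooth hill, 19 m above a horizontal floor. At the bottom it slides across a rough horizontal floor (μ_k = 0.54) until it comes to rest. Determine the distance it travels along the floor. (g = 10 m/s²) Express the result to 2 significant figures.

d = 35 m

Energy at the top = energy at the end + work done against friction:
At rest all PE has been dissipated by friction: mgh = μ_k m g d
d = h/μ_k = 19/0.54 = 35.19 m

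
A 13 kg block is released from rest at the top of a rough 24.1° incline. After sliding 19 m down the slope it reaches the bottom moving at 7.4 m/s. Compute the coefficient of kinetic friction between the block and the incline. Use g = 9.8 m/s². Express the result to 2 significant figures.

μ_k = 0.29

mgh = ½mv² + μ_k (mg cosθ) L, with h = L sinθ
mgL sinθ = 988.40 J; ½mv² = 355.94 J
W_f = 988.40 − 355.94 = 632.5 J
μ_k = W_f/(mg cosθ · L) = 632.5/(116.3 × 19) = 0.2862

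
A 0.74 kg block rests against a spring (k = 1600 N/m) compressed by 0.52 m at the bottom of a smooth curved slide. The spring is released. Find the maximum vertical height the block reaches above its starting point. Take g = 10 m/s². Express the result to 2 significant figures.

Energy conservation from release to the highest point: ½kx² = mgh
h = kx²/(2mg) = (1600)(0.52)²/(2 × 0.74 × 10) = 29.23 m

h = 29 m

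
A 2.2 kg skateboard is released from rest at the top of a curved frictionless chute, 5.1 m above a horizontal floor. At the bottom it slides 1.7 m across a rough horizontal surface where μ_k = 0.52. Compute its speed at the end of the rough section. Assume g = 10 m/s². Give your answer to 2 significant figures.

Applying the work–energy principle:
mgh = ½mv² + μ_k m g d
W_f = μ_k mg d = (0.52)(2.2)(10)(1.7) = 19.45 J
½mv² = mgh − W_f = 112.20 − 19.45 = 92.752 J
v = √(2 × 92.752/2.2) = 9.183 m/s

v = 9.2 m/s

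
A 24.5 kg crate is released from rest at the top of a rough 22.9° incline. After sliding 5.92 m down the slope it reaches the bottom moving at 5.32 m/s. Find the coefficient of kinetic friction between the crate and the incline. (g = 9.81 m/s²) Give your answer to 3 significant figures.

μ_k = 0.158

The energy dissipated by friction is the PE lost minus the KE gained:
mgL sinθ = 553.66 J; ½mv² = 346.70 J
W_f = 553.66 − 346.70 = 207.0 J
μ_k = W_f/(mg cosθ · L) = 207.0/(221.4 × 5.92) = 0.1579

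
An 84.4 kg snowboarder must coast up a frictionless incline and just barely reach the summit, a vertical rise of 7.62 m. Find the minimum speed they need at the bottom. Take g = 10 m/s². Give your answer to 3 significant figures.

At the top they are momentarily at rest, so all KE converts to PE: ½mv² = mgh
v = √(2gh) = √(2 × 10 × 7.62) = 12.35 m/s

v = 12.3 m/s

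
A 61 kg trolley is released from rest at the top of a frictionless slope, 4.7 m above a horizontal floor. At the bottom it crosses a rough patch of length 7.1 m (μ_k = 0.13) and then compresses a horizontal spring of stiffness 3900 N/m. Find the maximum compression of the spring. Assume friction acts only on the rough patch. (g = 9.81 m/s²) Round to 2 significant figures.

x = 1.1 m

Initial energy: E₁ = mgh = (61)(9.81)(4.7) = 2812.5 J
Friction removes W_f = μ_k mg d = (0.13)(61)(9.81)(7.1) = 552.3 J
Energy reaching the spring: E = 2812.5 − 552.3 = 2260.2 J
At max compression ½kx² = E ⇒ x = √(2E/k) = √(2 × 2260.2/3900) = 1.077 m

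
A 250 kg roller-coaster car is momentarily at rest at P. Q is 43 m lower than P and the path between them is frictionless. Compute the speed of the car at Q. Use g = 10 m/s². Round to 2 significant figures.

Energy conservation between the two points: mgh = ½mv²
v = √(2gh) = √(2 × 10 × 43) = √860.00 = 29.33 m/s

v = 29 m/s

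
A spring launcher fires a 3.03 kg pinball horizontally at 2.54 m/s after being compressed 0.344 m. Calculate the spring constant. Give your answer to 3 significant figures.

½kx² = ½mv²
k = mv²/x² = (3.03)(2.54)²/(0.344)² = 165.2 N/m

k = 165 N/m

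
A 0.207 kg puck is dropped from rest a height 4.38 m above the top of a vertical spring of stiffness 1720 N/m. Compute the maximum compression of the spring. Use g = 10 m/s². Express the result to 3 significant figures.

Let x be the compression. The total drop is H + x, and the puck is instantaneously at rest at max compression, so energy conservation gives:
mg(H + x) = ½kx²
½(1720)x² − (0.207)(10)x − (0.207)(10)(4.38) = 0
860.0x² − 2.070x − 9.067 = 0
x = [2.070 + √(4.285 + 31189)]/(2 × 860.0) = 0.1039 m

x = 0.104 m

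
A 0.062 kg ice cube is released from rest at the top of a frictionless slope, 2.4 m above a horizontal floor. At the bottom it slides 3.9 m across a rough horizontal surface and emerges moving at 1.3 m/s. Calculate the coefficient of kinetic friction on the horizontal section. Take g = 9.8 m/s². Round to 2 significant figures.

Energy bookkeeping (friction removes W_f = μ_k N d):
mgh = ½mv² + μ_k m g d
mgh = 1.4582 J; ½mv² = 0.052390 J
W_f = 1.4582 − 0.052390 = 1.406 J
μ_k = W_f/(mg·d) = 1.406/(0.6076 × 3.9) = 0.5933

μ_k = 0.59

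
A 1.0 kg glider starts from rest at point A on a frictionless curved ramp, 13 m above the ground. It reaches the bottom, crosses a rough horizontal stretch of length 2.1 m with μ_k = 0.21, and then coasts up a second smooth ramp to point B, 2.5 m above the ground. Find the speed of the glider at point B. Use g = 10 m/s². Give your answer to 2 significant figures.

Energy at A: mgh₁ = (1.0)(10)(13) = 130.00 J
Friction loss: W_f = μ_k mg d = 4.410 J
At B: ½mv² + mgh₂ = mgh₁ − W_f
½mv² = 130.00 − 4.410 − 25.000 = 100.59 J
v = √(2 × 100.59/1.0) = 14.18 m/s

v = 14 m/s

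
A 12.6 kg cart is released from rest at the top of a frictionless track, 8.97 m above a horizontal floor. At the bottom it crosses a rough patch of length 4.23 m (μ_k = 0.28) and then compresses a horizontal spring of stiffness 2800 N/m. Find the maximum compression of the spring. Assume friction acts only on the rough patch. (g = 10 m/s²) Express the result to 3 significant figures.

Initial energy: E₁ = mgh = (12.6)(10)(8.97) = 1130.2 J
Friction removes W_f = μ_k mg d = (0.28)(12.6)(10)(4.23) = 149.2 J
Energy reaching the spring: E = 1130.2 − 149.2 = 980.99 J
At max compression ½kx² = E ⇒ x = √(2E/k) = √(2 × 980.99/2800) = 0.8371 m

x = 0.837 m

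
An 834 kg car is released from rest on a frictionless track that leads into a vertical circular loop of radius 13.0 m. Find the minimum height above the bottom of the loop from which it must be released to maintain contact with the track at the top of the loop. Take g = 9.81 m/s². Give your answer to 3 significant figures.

h = 32.5 m

At the top, for minimum speed gravity alone supplies the centripetal force: mg = mv_top²/r ⇒ v_top² = gr = 127.5 m²/s²
Energy conservation from release height h to the top (height 2r): mgh = ½mv_top² + mg(2r)
h = v_top²/(2g) + 2r = r/2 + 2r = 5r/2 = 32.50 m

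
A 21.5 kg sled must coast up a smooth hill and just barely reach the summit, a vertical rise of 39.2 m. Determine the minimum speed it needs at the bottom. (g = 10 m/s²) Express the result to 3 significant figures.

v = 28.0 m/s

At the top it is momentarily at rest, so all KE converts to PE: ½mv² = mgh
v = √(2gh) = √(2 × 10 × 39.2) = 28.00 m/s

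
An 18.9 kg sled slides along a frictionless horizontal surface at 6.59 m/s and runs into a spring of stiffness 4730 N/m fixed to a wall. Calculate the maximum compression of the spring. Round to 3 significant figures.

x = 0.417 m

Conservation of energy between contact and max compression: ½mv² = ½kx²
x = v√(m/k) = 6.59 × √(18.9/4730) = 0.4166 m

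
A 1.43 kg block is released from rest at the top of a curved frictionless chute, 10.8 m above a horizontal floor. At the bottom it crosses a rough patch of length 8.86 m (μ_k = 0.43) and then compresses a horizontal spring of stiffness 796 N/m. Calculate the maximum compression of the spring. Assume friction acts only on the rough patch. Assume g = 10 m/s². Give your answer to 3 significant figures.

Initial energy: E₁ = mgh = (1.43)(10)(10.8) = 154.44 J
Friction removes W_f = μ_k mg d = (0.43)(1.43)(10)(8.86) = 54.48 J
Energy reaching the spring: E = 154.44 − 54.48 = 99.960 J
At max compression ½kx² = E ⇒ x = √(2E/k) = √(2 × 99.960/796) = 0.5012 m

x = 0.501 m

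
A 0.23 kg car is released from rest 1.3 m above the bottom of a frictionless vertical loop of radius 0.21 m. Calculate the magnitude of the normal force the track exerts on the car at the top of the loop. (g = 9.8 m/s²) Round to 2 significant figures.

Energy from release to top (height 2r): mgh = ½mv_top² + mg(2r)
v_top² = 2g(h − 2r) = 2(9.8)(1.3 − 0.4200) = 17.248 m²/s²
At the top, both N and weight point toward the centre: N + mg = mv_top²/r
N = m(v_top²/r − g) = 0.23(17.248/0.21 − 9.8) = 16.64 N

N = 17 N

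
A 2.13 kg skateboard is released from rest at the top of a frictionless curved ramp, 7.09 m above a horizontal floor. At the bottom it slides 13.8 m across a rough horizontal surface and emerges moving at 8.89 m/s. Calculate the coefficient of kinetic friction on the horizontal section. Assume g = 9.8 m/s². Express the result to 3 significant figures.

Energy at the top = energy at the end + work done against friction:
mgh = ½mv² + μ_k m g d
mgh = 148.00 J; ½mv² = 84.169 J
W_f = 148.00 − 84.169 = 63.83 J
μ_k = W_f/(mg·d) = 63.83/(20.87 × 13.8) = 0.2216

μ_k = 0.222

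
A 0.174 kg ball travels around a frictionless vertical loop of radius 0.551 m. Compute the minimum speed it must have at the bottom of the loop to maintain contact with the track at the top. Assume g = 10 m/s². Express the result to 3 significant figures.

At the top: mg = mv_top²/r ⇒ v_top² = gr = 5.510 m²/s²
Energy from bottom to top (height 2r): ½mv_bot² = ½mv_top² + mg(2r)
v_bot² = gr + 4gr = 5gr = 27.55
v_bot = √(5gr) = 5.249 m/s

v = 5.25 m/s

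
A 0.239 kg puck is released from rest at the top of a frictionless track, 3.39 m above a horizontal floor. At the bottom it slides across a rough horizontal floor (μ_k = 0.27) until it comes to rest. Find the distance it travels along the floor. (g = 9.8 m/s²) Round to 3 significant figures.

d = 12.6 m

Energy at the top = energy at the end + work done against friction:
At rest all PE has been dissipated by friction: mgh = μ_k m g d
d = h/μ_k = 3.39/0.27 = 12.56 m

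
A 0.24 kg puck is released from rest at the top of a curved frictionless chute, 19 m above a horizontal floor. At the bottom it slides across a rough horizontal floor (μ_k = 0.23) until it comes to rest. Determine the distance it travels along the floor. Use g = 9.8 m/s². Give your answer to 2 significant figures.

Applying the work–energy principle:
At rest all PE has been dissipated by friction: mgh = μ_k m g d
d = h/μ_k = 19/0.23 = 82.61 m

d = 83 m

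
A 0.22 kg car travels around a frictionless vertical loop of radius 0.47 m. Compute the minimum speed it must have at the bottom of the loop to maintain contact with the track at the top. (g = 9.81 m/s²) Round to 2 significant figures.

v = 4.8 m/s

At the top: mg = mv_top²/r ⇒ v_top² = gr = 4.611 m²/s²
Energy from bottom to top (height 2r): ½mv_bot² = ½mv_top² + mg(2r)
v_bot² = gr + 4gr = 5gr = 23.05
v_bot = √(5gr) = 4.801 m/s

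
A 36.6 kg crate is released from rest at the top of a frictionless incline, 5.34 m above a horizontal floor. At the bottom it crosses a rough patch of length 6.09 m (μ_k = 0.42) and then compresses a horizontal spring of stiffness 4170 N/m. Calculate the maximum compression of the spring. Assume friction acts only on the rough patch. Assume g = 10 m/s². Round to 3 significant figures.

x = 0.699 m

Initial energy: E₁ = mgh = (36.6)(10)(5.34) = 1954.4 J
Friction removes W_f = μ_k mg d = (0.42)(36.6)(10)(6.09) = 936.2 J
Energy reaching the spring: E = 1954.4 − 936.2 = 1018.3 J
At max compression ½kx² = E ⇒ x = √(2E/k) = √(2 × 1018.3/4170) = 0.6988 m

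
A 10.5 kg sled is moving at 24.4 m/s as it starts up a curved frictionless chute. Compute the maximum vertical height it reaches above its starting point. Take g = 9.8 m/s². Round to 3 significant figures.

Setting KE at the bottom equal to PE gained: ½mv² = mgh
h = v²/(2g) = 24.4²/(2 × 9.8) = 30.38 m

h = 30.4 m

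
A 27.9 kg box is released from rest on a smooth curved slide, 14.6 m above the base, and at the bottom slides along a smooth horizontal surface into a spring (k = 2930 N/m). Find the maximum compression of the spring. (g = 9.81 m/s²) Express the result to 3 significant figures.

x = 1.65 m

At max compression the box is momentarily at rest: mgh = ½kx²
x = √(2mgh/k) = √(2 × 27.9 × 9.81 × 14.6 / 2930) = 1.652 m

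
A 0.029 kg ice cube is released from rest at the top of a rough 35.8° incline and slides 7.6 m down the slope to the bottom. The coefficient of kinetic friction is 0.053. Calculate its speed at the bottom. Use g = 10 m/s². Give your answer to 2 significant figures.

v = 9.1 m/s

Energy: mgh = ½mv² + W_f, with h = L sinθ and W_f = μ_k (mg cosθ) L
mgh = mgL sinθ = (0.029)(10)(7.6)sin35.8° = 1.2892 J
W_f = μ_k mg cosθ · L = (0.053)(0.029)(10)cos35.8°·7.6 = 0.09474 J
½mv² = 1.2892 − 0.09474 = 1.1945 J
v = √(2 × 1.1945/0.029) = 9.076 m/s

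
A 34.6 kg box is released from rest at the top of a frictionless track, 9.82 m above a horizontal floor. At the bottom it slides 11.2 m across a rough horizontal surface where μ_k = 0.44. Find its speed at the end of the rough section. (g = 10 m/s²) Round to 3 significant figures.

v = 9.89 m/s

Applying the work–energy principle:
mgh = ½mv² + μ_k m g d
W_f = μ_k mg d = (0.44)(34.6)(10)(11.2) = 1705 J
½mv² = mgh − W_f = 3397.7 − 1705 = 1692.6 J
v = √(2 × 1692.6/34.6) = 9.891 m/s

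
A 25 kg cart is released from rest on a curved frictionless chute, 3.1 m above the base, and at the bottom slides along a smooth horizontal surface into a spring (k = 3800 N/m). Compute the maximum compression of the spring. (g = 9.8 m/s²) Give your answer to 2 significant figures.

x = 0.63 m

Energy conservation (no friction) from release to max compression: mgh = ½kx²
x = √(2mgh/k) = √(2 × 25 × 9.8 × 3.1 / 3800) = 0.6322 m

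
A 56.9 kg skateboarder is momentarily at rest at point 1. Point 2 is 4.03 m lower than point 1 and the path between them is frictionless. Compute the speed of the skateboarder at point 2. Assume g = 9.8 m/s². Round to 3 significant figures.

By conservation of mechanical energy, mgh = ½mv²
The mass cancels from both sides.
v = √(2gh) = √(2 × 9.8 × 4.03) = √78.988 = 8.888 m/s

v = 8.89 m/s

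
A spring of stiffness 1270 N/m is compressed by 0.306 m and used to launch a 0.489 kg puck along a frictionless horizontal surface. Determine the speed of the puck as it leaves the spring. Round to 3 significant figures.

v = 15.6 m/s

Spring PE converts entirely to kinetic energy: ½kx² = ½mv²
v = x√(k/m) = 0.306 × √(1270/0.489) = 15.59 m/s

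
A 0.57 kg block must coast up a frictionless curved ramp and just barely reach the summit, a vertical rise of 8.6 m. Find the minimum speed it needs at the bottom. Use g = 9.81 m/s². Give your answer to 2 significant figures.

v = 13 m/s

At the top it is momentarily at rest, so all KE converts to PE: ½mv² = mgh
v = √(2gh) = √(2 × 9.81 × 8.6) = 12.99 m/s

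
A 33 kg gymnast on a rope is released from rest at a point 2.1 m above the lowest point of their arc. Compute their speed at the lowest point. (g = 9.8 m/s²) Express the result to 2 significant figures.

v = 6.4 m/s

Energy conservation between the two points: mgh = ½mv²
The mass cancels from both sides.
v = √(2gh) = √(2 × 9.8 × 2.1) = √41.160 = 6.416 m/s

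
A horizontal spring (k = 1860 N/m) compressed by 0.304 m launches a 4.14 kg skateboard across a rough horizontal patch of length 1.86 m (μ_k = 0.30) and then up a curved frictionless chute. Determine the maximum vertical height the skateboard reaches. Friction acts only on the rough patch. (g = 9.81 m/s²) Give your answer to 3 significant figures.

Spring energy: E₀ = ½kx² = ½(1860)(0.304)² = 85.947 J
Friction: W_f = μ_k mg d = (0.30)(4.14)(9.81)(1.86) = 22.66 J
Energy at base of ramp: E = 85.947 − 22.66 = 63.285 J
At max height all remaining energy is PE: mgh = E ⇒ h = E/(mg) = 63.285/(4.14 × 9.81) = 1.558 m

h = 1.56 m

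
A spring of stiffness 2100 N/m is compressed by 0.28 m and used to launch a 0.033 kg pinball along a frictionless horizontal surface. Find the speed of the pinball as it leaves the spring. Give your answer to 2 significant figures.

The pinball leaves the spring when the spring is at natural length, so ½kx² = ½mv²
v = x√(k/m) = 0.28 × √(2100/0.033) = 70.63 m/s

v = 71 m/s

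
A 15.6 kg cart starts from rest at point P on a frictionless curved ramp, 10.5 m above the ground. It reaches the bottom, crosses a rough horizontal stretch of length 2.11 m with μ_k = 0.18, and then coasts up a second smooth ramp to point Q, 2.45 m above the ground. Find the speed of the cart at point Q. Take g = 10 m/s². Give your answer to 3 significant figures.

Energy at P: mgh₁ = (15.6)(10)(10.5) = 1638.0 J
Friction loss: W_f = μ_k mg d = 59.25 J
At Q: ½mv² + mgh₂ = mgh₁ − W_f
½mv² = 1638.0 − 59.25 − 382.20 = 1196.6 J
v = √(2 × 1196.6/15.6) = 12.39 m/s

v = 12.4 m/s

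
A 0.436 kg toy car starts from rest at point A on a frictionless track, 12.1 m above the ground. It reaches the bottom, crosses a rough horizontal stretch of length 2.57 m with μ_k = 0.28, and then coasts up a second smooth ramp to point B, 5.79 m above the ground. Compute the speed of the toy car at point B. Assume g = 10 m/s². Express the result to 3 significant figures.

Energy at A: mgh₁ = (0.436)(10)(12.1) = 52.756 J
Friction loss: W_f = μ_k mg d = 3.137 J
At B: ½mv² + mgh₂ = mgh₁ − W_f
½mv² = 52.756 − 3.137 − 25.244 = 24.374 J
v = √(2 × 24.374/0.436) = 10.57 m/s

v = 10.6 m/s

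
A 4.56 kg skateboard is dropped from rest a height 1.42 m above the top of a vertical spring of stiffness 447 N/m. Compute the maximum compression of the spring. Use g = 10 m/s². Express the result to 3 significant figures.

x = 0.650 m

Take the reference level at the top of the uncompressed spring. At max compression the skateboard has fallen H + x and is momentarily at rest:
mg(H + x) = ½kx²
½(447)x² − (4.56)(10)x − (4.56)(10)(1.42) = 0
223.5x² − 45.60x − 64.75 = 0
x = [45.60 + √(2079 + 57888)]/(2 × 223.5) = 0.6498 m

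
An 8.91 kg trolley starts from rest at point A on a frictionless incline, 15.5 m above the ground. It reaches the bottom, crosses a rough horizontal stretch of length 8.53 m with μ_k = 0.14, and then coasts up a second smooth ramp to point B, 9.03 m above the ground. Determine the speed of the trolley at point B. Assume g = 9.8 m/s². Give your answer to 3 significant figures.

Energy at A: mgh₁ = (8.91)(9.8)(15.5) = 1353.4 J
Friction loss: W_f = μ_k mg d = 104.3 J
At B: ½mv² + mgh₂ = mgh₁ − W_f
½mv² = 1353.4 − 104.3 − 788.48 = 460.67 J
v = √(2 × 460.67/8.91) = 10.17 m/s

v = 10.2 m/s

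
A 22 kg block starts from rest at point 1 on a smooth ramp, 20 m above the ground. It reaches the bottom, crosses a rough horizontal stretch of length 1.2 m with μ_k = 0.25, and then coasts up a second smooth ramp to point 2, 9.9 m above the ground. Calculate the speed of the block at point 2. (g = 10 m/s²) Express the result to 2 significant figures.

v = 14 m/s

Energy at 1: mgh₁ = (22)(10)(20) = 4400.0 J
Friction loss: W_f = μ_k mg d = 66.00 J
At 2: ½mv² + mgh₂ = mgh₁ − W_f
½mv² = 4400.0 − 66.00 − 2178.0 = 2156.0 J
v = √(2 × 2156.0/22) = 14.00 m/s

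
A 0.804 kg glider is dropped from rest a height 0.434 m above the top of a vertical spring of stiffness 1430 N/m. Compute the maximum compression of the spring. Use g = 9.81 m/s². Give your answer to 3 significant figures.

Let x be the compression. The total drop is H + x, and the glider is instantaneously at rest at max compression, so energy conservation gives:
mg(H + x) = ½kx²
½(1430)x² − (0.804)(9.81)x − (0.804)(9.81)(0.434) = 0
715.0x² − 7.887x − 3.423 = 0
x = [7.887 + √(62.21 + 9790.0)]/(2 × 715.0) = 0.07493 m

x = 0.0749 m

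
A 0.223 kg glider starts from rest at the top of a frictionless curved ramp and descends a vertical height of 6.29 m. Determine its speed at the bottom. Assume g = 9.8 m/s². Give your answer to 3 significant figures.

Mechanical energy is conserved (no friction): mgh = ½mv²
The mass cancels from both sides.
v = √(2gh) = √(2 × 9.8 × 6.29) = √123.28 = 11.10 m/s

v = 11.1 m/s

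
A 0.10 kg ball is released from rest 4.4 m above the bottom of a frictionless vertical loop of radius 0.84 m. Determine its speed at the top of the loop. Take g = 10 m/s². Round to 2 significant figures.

Energy conservation: mgh = ½mv_top² + mg(2r)
v_top² = 2g(h − 2r) = 2(10)(4.4 − 1.680) = 54.40
v_top = 7.376 m/s

v = 7.4 m/s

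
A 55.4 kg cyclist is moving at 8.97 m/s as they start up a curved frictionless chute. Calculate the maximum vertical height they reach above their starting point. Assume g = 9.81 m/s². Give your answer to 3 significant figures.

Setting KE at the bottom equal to PE gained: ½mv² = mgh
h = v²/(2g) = 8.97²/(2 × 9.81) = 4.101 m

h = 4.10 m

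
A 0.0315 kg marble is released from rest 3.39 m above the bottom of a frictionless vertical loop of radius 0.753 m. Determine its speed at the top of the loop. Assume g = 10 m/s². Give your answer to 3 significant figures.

Energy conservation: mgh = ½mv_top² + mg(2r)
v_top² = 2g(h − 2r) = 2(10)(3.39 − 1.506) = 37.68
v_top = 6.138 m/s

v = 6.14 m/s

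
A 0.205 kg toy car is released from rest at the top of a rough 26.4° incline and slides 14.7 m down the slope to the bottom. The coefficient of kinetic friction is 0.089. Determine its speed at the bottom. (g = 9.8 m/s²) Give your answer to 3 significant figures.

Energy: mgh = ½mv² + W_f, with h = L sinθ and W_f = μ_k (mg cosθ) L
mgh = mgL sinθ = (0.205)(9.8)(14.7)sin26.4° = 13.131 J
W_f = μ_k mg cosθ · L = (0.089)(0.205)(9.8)cos26.4°·14.7 = 2.354 J
½mv² = 13.131 − 2.354 = 10.777 J
v = √(2 × 10.777/0.205) = 10.25 m/s

v = 10.3 m/s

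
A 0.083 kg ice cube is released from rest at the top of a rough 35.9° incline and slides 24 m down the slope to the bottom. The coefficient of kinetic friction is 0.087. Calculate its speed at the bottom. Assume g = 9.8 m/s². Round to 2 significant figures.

v = 16 m/s

Taking the bottom as reference, mgh = ½mv² + μ_k N L with h = L sinθ, N = mg cosθ:
mgh = mgL sinθ = (0.083)(9.8)(24)sin35.9° = 11.447 J
W_f = μ_k mg cosθ · L = (0.087)(0.083)(9.8)cos35.9°·24 = 1.376 J
½mv² = 11.447 − 1.376 = 10.071 J
v = √(2 × 10.071/0.083) = 15.58 m/s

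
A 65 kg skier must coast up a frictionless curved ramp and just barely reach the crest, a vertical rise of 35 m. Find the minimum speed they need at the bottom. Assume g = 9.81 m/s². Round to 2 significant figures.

v = 26 m/s

At the top they are momentarily at rest, so all KE converts to PE: ½mv² = mgh
v = √(2gh) = √(2 × 9.81 × 35) = 26.20 m/s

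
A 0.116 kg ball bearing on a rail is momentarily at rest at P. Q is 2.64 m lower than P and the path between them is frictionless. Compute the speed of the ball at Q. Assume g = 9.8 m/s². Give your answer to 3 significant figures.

v = 7.19 m/s

Mechanical energy is conserved (no friction): mgh = ½mv²
The mass cancels from both sides.
v = √(2gh) = √(2 × 9.8 × 2.64) = √51.744 = 7.193 m/s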